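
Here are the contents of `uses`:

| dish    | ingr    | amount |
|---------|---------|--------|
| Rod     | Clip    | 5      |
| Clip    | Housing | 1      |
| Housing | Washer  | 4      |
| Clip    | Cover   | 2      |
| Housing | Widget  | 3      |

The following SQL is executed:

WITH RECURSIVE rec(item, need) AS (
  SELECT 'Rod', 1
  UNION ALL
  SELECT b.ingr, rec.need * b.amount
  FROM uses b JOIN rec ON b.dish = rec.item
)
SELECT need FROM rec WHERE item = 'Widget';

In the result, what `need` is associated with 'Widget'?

Base: (Rod, need=1).
Iteration 1: components of {Rod} -> Clip = 1*5 = 5.
Iteration 2: components of {Clip} -> Cover = 5*2 = 10, Housing = 5*1 = 5.
Iteration 3: components of {Cover,Housing} -> Washer = 5*4 = 20, Widget = 5*3 = 15.
Iteration 4: no further components; recursion stops.

15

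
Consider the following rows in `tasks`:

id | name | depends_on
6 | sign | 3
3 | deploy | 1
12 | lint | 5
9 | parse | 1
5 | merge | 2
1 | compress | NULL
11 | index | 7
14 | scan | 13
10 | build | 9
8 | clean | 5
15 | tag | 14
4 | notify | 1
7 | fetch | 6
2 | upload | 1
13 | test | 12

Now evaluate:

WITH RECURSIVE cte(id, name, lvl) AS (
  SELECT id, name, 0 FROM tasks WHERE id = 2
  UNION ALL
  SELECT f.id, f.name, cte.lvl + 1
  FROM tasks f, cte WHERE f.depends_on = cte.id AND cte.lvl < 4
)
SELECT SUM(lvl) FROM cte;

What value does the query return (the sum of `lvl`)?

Base: id=2 (upload) at lvl 0.
Iteration 1: rows with depends_on in {2} -> merge (id 5, lvl 1).
Iteration 2: rows with depends_on in {5} -> clean (id 8, lvl 2), lint (id 12, lvl 2).
Iteration 3: rows with depends_on in {8,12} -> test (id 13, lvl 3).
Iteration 4: rows with depends_on in {13} -> scan (id 14, lvl 4).
Iteration 5: lvl < 4 fails for all current rows; recursion stops.
SUM(lvl) = 0 + 1 + 2 + 2 + 3 + 4 = 12.

12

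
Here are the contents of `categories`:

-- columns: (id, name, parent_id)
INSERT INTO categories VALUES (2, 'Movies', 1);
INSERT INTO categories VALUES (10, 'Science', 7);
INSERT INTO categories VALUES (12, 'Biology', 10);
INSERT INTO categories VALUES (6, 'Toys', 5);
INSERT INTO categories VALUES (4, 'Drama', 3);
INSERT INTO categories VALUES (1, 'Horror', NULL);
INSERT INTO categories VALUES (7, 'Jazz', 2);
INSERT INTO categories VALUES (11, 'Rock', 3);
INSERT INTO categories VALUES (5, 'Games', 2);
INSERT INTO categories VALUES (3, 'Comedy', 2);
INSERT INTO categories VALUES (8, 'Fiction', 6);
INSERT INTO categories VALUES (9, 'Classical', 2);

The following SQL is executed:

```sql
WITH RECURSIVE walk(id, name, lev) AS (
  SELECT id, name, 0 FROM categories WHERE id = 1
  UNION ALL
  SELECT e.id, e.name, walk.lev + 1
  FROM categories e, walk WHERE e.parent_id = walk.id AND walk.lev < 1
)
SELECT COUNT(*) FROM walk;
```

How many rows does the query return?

Base: id=1 (Horror) at lev 0.
Iteration 1: rows with parent_id in {1} -> Movies (id 2, lev 1).
Iteration 2: lev < 1 fails for all current rows; recursion stops.
Total rows emitted: 2.

2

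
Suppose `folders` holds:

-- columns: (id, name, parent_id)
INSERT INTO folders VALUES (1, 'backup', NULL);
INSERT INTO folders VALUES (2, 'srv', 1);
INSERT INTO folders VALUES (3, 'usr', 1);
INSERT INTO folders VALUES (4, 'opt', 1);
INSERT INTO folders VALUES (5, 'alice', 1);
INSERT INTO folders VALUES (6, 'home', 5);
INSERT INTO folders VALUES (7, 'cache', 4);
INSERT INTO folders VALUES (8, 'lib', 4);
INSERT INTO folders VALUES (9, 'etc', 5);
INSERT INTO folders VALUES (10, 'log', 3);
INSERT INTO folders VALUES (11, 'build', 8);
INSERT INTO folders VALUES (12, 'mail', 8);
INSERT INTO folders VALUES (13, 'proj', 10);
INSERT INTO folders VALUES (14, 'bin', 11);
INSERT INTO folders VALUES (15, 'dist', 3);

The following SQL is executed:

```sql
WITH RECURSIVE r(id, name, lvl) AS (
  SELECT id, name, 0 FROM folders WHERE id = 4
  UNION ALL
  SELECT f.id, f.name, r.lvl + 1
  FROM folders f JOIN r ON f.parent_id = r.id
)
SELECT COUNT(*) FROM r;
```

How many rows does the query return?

6

Base: id=4 (opt) at lvl 0.
Iteration 1: rows with parent_id in {4} -> cache (id 7, lvl 1), lib (id 8, lvl 1).
Iteration 2: rows with parent_id in {7,8} -> build (id 11, lvl 2), mail (id 12, lvl 2).
Iteration 3: rows with parent_id in {11,12} -> bin (id 14, lvl 3).
Iteration 4: no rows with parent_id in {14}; recursion stops.
Total rows emitted: 6.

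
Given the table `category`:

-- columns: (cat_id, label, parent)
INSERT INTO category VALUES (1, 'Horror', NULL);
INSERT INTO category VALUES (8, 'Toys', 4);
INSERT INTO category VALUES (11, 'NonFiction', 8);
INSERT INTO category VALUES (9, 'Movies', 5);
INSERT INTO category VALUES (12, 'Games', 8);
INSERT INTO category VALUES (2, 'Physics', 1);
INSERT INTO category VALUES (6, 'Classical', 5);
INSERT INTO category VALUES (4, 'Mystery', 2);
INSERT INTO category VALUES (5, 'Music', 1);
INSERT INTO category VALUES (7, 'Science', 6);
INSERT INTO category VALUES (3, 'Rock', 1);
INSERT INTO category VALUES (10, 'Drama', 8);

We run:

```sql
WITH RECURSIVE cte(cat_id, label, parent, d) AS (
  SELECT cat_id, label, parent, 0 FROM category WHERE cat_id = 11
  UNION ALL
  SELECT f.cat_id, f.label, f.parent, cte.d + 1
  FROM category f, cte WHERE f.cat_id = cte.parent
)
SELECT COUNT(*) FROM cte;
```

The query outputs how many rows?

5

Base: cat_id=11 (NonFiction), parent=8, d 0.
Iteration 1: join on cat_id=8 -> Toys (id 8, parent=4, d 1).
Iteration 2: join on cat_id=4 -> Mystery (id 4, parent=2, d 2).
Iteration 3: join on cat_id=2 -> Physics (id 2, parent=1, d 3).
Iteration 4: join on cat_id=1 -> Horror (id 1, parent=NULL, d 4).
Iteration 5: parent is NULL; no match; recursion stops.
Total rows emitted: 5.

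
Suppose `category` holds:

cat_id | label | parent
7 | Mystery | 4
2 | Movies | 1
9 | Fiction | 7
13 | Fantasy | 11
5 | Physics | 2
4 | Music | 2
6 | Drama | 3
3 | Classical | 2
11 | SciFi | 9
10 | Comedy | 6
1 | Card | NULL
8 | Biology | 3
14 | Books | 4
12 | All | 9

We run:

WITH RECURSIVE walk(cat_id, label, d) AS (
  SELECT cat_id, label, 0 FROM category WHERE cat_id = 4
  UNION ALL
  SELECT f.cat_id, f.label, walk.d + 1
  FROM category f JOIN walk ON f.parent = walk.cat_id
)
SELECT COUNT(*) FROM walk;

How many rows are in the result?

7

Base: cat_id=4 (Music) at d 0.
Iteration 1: rows with parent in {4} -> Mystery (id 7, d 1), Books (id 14, d 1).
Iteration 2: rows with parent in {7,14} -> Fiction (id 9, d 2).
Iteration 3: rows with parent in {9} -> SciFi (id 11, d 3), All (id 12, d 3).
Iteration 4: rows with parent in {11,12} -> Fantasy (id 13, d 4).
Iteration 5: no rows with parent in {13}; recursion stops.
Total rows emitted: 7.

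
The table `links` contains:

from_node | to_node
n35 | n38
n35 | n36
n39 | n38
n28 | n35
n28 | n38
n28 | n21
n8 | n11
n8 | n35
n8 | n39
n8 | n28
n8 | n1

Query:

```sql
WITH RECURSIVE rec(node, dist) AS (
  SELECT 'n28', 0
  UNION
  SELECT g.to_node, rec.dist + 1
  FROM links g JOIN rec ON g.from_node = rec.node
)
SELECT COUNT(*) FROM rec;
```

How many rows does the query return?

Base: (n28, dist=0).
Iteration 1: edges from {n28} -> (n21, dist=1), (n35, dist=1), (n38, dist=1).
Iteration 2: edges from {n21,n35,n38} -> (n36, dist=2), (n38, dist=2).
Iteration 3: no outgoing edges from {n36,n38}; recursion stops.
Total rows emitted: 6.

6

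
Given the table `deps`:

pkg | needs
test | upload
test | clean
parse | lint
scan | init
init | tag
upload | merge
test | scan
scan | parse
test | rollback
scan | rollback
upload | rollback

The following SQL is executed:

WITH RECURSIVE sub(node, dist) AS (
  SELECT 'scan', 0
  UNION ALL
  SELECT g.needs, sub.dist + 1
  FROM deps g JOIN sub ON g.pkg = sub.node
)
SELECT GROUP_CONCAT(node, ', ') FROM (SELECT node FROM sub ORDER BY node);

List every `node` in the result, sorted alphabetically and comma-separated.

Base: (scan, dist=0).
Iteration 1: edges from {scan} -> (init, dist=1), (parse, dist=1), (rollback, dist=1).
Iteration 2: edges from {init,parse,rollback} -> (lint, dist=2), (tag, dist=2).
Iteration 3: no outgoing edges from {lint,tag}; recursion stops.

init, lint, parse, rollback, scan, tag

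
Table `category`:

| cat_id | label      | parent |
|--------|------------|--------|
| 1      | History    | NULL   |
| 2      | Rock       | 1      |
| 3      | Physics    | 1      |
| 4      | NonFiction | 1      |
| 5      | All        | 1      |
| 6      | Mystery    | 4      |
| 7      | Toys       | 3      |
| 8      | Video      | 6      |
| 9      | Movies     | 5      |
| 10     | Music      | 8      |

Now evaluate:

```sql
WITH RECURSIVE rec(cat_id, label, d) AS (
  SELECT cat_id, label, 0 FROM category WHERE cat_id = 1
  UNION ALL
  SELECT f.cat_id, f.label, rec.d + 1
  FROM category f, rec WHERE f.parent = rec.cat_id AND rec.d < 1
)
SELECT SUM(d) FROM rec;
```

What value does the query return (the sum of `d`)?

Base: cat_id=1 (History) at d 0.
Iteration 1: rows with parent in {1} -> Rock (id 2, d 1), Physics (id 3, d 1), NonFiction (id 4, d 1), All (id 5, d 1).
Iteration 2: d < 1 fails for all current rows; recursion stops.
SUM(d) = 0 + 1 + 1 + 1 + 1 = 4.

4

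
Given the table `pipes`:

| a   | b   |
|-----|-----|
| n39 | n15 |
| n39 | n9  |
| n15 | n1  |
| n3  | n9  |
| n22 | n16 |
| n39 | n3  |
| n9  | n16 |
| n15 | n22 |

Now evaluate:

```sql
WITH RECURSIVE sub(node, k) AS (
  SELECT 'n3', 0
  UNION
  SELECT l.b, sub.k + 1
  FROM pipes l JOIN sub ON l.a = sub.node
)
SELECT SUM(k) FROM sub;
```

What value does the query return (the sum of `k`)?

Base: (n3, k=0).
Iteration 1: edges from {n3} -> (n9, k=1).
Iteration 2: edges from {n9} -> (n16, k=2).
Iteration 3: no outgoing edges from {n16}; recursion stops.
SUM(k) = 0 + 1 + 2 = 3.

3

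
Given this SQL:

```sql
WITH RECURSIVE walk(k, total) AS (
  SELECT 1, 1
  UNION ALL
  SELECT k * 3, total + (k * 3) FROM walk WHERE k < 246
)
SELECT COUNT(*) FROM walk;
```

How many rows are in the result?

Base: k=1, total=1.
Iteration 1: 1 < 246 holds -> k = 1 * 3 = 3, total = 1 + 3 = 4.
Iteration 2: 3 < 246 holds -> k = 3 * 3 = 9, total = 4 + 9 = 13.
Iteration 3: 9 < 246 holds -> k = 9 * 3 = 27, total = 13 + 27 = 40.
Iteration 4: 27 < 246 holds -> k = 27 * 3 = 81, total = 40 + 81 = 121.
Iteration 5: 81 < 246 holds -> k = 81 * 3 = 243, total = 121 + 243 = 364.
Iteration 6: 243 < 246 holds -> k = 243 * 3 = 729, total = 364 + 729 = 1093.
Iteration 7: 729 < 246 fails; recursion stops.
Total rows emitted: 7.

7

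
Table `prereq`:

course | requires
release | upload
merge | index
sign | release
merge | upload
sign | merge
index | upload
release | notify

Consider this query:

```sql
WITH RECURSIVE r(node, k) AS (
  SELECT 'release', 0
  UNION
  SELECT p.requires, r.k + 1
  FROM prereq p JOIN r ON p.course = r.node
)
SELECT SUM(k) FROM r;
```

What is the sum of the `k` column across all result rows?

Base: (release, k=0).
Iteration 1: edges from {release} -> (notify, k=1), (upload, k=1).
Iteration 2: no outgoing edges from {notify,upload}; recursion stops.
SUM(k) = 0 + 1 + 1 = 2.

2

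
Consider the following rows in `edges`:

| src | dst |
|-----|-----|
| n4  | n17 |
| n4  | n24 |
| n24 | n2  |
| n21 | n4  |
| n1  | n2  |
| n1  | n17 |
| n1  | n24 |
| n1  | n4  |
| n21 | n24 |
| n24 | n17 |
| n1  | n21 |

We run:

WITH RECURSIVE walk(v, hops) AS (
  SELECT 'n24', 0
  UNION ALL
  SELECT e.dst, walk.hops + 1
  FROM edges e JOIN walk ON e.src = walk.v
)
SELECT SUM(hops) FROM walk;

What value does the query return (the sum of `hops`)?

2

Base: (n24, hops=0).
Iteration 1: edges from {n24} -> (n17, hops=1), (n2, hops=1).
Iteration 2: no outgoing edges from {n17,n2}; recursion stops.
SUM(hops) = 0 + 1 + 1 = 2.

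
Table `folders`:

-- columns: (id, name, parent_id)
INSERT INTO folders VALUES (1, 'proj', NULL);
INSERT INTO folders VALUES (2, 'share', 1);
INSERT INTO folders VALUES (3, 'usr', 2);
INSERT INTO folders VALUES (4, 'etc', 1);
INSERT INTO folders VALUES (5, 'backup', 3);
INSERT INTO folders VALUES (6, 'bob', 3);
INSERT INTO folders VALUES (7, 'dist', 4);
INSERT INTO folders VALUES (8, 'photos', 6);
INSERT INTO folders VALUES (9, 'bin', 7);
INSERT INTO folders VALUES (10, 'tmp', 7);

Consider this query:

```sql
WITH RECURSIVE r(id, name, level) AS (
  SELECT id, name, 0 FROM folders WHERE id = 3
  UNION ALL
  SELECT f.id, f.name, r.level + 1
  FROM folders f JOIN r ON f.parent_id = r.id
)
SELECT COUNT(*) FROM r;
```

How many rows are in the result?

4

Base: id=3 (usr) at level 0.
Iteration 1: rows with parent_id in {3} -> backup (id 5, level 1), bob (id 6, level 1).
Iteration 2: rows with parent_id in {5,6} -> photos (id 8, level 2).
Iteration 3: no rows with parent_id in {8}; recursion stops.
Total rows emitted: 4.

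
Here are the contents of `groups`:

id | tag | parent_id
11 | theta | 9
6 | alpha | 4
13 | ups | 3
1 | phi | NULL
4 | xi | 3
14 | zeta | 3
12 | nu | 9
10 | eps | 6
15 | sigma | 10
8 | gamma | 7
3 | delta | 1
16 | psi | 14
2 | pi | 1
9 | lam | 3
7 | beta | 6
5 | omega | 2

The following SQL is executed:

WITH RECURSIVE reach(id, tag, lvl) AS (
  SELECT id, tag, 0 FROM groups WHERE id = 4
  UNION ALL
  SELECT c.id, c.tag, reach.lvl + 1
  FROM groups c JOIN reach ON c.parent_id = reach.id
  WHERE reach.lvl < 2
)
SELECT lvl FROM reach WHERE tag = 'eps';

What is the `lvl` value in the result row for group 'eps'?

Base: id=4 (xi) at lvl 0.
Iteration 1: rows with parent_id in {4} -> alpha (id 6, lvl 1).
Iteration 2: rows with parent_id in {6} -> beta (id 7, lvl 2), eps (id 10, lvl 2).
Iteration 3: lvl < 2 fails for all current rows; recursion stops.

2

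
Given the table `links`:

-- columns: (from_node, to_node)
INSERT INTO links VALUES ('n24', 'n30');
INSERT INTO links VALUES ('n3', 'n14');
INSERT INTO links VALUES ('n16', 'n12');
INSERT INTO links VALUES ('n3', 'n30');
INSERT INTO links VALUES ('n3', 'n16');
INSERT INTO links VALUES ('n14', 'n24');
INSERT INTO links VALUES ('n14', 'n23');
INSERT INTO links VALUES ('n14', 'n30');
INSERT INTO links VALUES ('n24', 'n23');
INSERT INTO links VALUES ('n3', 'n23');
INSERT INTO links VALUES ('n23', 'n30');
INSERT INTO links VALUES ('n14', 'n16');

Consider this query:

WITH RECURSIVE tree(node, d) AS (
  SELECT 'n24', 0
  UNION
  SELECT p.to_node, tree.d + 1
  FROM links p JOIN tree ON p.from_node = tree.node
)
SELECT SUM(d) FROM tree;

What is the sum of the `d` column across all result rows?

Base: (n24, d=0).
Iteration 1: edges from {n24} -> (n23, d=1), (n30, d=1).
Iteration 2: edges from {n23,n30} -> (n30, d=2).
Iteration 3: no outgoing edges from {n30}; recursion stops.
SUM(d) = 0 + 1 + 1 + 2 = 4.

4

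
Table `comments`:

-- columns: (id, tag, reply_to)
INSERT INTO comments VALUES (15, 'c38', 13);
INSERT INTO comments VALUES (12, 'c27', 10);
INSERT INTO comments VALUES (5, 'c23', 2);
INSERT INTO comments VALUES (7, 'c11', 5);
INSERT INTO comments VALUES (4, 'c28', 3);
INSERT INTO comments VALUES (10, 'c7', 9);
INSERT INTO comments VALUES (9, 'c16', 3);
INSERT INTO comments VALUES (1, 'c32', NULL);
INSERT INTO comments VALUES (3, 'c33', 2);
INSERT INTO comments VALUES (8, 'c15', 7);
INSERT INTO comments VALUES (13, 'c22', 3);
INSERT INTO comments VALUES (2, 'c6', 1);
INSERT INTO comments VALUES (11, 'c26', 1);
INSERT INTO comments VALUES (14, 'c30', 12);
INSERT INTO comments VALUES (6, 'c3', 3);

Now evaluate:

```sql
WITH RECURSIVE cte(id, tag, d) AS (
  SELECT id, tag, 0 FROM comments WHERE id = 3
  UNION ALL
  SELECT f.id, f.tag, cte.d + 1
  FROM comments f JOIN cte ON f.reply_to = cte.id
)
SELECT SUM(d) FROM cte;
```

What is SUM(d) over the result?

Base: id=3 (c33) at d 0.
Iteration 1: rows with reply_to in {3} -> c28 (id 4, d 1), c3 (id 6, d 1), c16 (id 9, d 1), c22 (id 13, d 1).
Iteration 2: rows with reply_to in {4,6,9,13} -> c7 (id 10, d 2), c38 (id 15, d 2).
Iteration 3: rows with reply_to in {10,15} -> c27 (id 12, d 3).
Iteration 4: rows with reply_to in {12} -> c30 (id 14, d 4).
Iteration 5: no rows with reply_to in {14}; recursion stops.
SUM(d) = 0 + 1 + 1 + 1 + 1 + 2 + 2 + 3 + 4 = 15.

15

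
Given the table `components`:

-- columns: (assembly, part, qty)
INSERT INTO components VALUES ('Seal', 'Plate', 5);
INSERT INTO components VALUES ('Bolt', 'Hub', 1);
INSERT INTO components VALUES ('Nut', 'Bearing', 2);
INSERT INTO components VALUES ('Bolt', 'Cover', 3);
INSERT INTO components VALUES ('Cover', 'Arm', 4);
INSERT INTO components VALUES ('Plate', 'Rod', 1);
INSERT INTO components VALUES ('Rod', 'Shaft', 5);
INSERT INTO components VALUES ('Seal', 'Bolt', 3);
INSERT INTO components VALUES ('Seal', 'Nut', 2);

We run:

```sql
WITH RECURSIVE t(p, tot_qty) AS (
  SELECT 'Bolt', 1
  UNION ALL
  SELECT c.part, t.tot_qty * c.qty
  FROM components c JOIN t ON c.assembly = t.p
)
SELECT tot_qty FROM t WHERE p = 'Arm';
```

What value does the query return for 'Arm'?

12

Base: (Bolt, tot_qty=1).
Iteration 1: components of {Bolt} -> Cover = 1*3 = 3, Hub = 1*1 = 1.
Iteration 2: components of {Cover,Hub} -> Arm = 3*4 = 12.
Iteration 3: no further components; recursion stops.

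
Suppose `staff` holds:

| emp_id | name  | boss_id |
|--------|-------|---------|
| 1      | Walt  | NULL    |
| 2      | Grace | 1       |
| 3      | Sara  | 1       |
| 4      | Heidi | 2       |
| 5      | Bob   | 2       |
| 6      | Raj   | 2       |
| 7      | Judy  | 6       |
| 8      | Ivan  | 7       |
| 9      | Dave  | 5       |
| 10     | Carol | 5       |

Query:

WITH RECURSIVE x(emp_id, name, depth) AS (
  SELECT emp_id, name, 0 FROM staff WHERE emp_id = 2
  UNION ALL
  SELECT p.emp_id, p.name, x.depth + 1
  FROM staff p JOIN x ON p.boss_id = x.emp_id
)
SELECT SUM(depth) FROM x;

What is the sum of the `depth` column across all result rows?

Base: emp_id=2 (Grace) at depth 0.
Iteration 1: rows with boss_id in {2} -> Heidi (id 4, depth 1), Bob (id 5, depth 1), Raj (id 6, depth 1).
Iteration 2: rows with boss_id in {4,5,6} -> Judy (id 7, depth 2), Dave (id 9, depth 2), Carol (id 10, depth 2).
Iteration 3: rows with boss_id in {7,9,10} -> Ivan (id 8, depth 3).
Iteration 4: no rows with boss_id in {8}; recursion stops.
SUM(depth) = 0 + 1 + 1 + 1 + 2 + 2 + 2 + 3 = 12.

12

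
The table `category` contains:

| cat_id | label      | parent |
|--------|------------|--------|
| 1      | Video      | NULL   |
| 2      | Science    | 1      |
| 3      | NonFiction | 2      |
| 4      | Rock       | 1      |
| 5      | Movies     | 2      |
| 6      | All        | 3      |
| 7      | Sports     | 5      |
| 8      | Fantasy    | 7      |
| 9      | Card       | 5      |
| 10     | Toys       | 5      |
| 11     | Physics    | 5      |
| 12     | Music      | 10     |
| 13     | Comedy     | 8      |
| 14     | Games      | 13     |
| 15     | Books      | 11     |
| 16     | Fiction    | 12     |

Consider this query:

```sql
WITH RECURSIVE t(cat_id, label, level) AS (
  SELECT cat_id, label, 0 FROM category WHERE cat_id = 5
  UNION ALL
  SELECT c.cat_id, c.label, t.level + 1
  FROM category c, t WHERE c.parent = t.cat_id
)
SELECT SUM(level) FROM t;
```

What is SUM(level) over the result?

20

Base: cat_id=5 (Movies) at level 0.
Iteration 1: rows with parent in {5} -> Sports (id 7, level 1), Card (id 9, level 1), Toys (id 10, level 1), Physics (id 11, level 1).
Iteration 2: rows with parent in {7,9,10,11} -> Fantasy (id 8, level 2), Music (id 12, level 2), Books (id 15, level 2).
Iteration 3: rows with parent in {8,12,15} -> Comedy (id 13, level 3), Fiction (id 16, level 3).
Iteration 4: rows with parent in {13,16} -> Games (id 14, level 4).
Iteration 5: no rows with parent in {14}; recursion stops.
SUM(level) = 0 + 1 + 1 + 1 + 1 + 2 + 2 + 2 + 3 + 3 + 4 = 20.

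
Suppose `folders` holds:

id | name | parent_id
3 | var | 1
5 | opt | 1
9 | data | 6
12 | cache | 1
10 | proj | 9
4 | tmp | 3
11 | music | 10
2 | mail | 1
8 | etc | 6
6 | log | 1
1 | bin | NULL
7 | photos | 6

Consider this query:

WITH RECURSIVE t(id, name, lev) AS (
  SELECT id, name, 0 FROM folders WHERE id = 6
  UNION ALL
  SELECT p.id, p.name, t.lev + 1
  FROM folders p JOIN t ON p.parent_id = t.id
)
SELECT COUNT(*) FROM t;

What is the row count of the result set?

6

Base: id=6 (log) at lev 0.
Iteration 1: rows with parent_id in {6} -> photos (id 7, lev 1), etc (id 8, lev 1), data (id 9, lev 1).
Iteration 2: rows with parent_id in {7,8,9} -> proj (id 10, lev 2).
Iteration 3: rows with parent_id in {10} -> music (id 11, lev 3).
Iteration 4: no rows with parent_id in {11}; recursion stops.
Total rows emitted: 6.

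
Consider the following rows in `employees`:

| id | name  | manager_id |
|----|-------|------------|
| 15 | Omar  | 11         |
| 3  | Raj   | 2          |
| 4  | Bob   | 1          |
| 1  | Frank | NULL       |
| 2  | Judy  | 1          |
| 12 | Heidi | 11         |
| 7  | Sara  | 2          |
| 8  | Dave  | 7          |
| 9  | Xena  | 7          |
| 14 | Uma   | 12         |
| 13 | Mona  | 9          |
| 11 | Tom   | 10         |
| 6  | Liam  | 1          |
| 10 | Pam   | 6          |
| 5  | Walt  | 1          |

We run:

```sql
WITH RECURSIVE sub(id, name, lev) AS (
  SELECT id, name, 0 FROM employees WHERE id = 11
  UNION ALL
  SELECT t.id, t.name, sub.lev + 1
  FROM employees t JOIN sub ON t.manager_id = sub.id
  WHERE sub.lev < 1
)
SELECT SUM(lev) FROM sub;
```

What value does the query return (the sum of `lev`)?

2

Base: id=11 (Tom) at lev 0.
Iteration 1: rows with manager_id in {11} -> Heidi (id 12, lev 1), Omar (id 15, lev 1).
Iteration 2: lev < 1 fails for all current rows; recursion stops.
SUM(lev) = 0 + 1 + 1 = 2.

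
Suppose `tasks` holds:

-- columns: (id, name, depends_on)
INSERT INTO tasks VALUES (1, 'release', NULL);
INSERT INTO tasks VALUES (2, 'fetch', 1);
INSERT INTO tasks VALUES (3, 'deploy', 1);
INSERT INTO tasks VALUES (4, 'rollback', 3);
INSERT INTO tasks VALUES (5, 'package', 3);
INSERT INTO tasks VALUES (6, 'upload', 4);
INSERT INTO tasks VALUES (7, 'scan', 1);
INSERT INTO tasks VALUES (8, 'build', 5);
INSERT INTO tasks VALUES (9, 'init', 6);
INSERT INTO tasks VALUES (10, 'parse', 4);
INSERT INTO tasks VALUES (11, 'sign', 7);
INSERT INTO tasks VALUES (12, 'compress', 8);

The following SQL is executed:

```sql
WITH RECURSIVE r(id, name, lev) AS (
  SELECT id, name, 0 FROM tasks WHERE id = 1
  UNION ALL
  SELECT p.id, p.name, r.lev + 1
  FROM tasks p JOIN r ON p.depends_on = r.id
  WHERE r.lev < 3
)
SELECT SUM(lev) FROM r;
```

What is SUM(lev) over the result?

Base: id=1 (release) at lev 0.
Iteration 1: rows with depends_on in {1} -> fetch (id 2, lev 1), deploy (id 3, lev 1), scan (id 7, lev 1).
Iteration 2: rows with depends_on in {2,3,7} -> rollback (id 4, lev 2), package (id 5, lev 2), sign (id 11, lev 2).
Iteration 3: rows with depends_on in {4,5,11} -> upload (id 6, lev 3), build (id 8, lev 3), parse (id 10, lev 3).
Iteration 4: lev < 3 fails for all current rows; recursion stops.
SUM(lev) = 0 + 1 + 1 + 1 + 2 + 2 + 2 + 3 + 3 + 3 = 18.

18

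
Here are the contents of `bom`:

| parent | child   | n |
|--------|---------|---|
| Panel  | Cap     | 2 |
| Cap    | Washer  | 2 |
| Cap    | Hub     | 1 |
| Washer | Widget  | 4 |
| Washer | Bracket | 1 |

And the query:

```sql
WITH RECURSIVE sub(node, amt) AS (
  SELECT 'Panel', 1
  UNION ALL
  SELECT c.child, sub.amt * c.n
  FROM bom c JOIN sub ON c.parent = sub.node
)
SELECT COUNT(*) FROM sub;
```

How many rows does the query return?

6

Base: (Panel, amt=1).
Iteration 1: components of {Panel} -> Cap = 1*2 = 2.
Iteration 2: components of {Cap} -> Hub = 2*1 = 2, Washer = 2*2 = 4.
Iteration 3: components of {Hub,Washer} -> Bracket = 4*1 = 4, Widget = 4*4 = 16.
Iteration 4: no further components; recursion stops.
Total rows emitted: 6.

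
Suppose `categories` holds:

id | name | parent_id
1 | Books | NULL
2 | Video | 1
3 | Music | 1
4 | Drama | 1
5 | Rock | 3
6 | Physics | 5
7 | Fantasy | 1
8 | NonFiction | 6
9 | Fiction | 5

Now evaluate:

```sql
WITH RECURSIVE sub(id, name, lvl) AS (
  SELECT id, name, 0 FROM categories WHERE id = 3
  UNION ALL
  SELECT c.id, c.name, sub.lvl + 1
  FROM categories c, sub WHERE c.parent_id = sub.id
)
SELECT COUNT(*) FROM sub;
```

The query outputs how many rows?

Base: id=3 (Music) at lvl 0.
Iteration 1: rows with parent_id in {3} -> Rock (id 5, lvl 1).
Iteration 2: rows with parent_id in {5} -> Physics (id 6, lvl 2), Fiction (id 9, lvl 2).
Iteration 3: rows with parent_id in {6,9} -> NonFiction (id 8, lvl 3).
Iteration 4: no rows with parent_id in {8}; recursion stops.
Total rows emitted: 5.

5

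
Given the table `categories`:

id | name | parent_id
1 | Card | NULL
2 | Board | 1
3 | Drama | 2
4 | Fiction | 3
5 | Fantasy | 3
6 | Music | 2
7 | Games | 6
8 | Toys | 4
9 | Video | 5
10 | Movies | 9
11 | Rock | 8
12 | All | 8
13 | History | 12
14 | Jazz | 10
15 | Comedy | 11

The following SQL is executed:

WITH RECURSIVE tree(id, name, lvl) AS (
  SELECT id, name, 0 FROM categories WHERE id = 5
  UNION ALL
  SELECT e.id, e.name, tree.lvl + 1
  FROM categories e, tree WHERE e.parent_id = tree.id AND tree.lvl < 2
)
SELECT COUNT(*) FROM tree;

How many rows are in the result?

3

Base: id=5 (Fantasy) at lvl 0.
Iteration 1: rows with parent_id in {5} -> Video (id 9, lvl 1).
Iteration 2: rows with parent_id in {9} -> Movies (id 10, lvl 2).
Iteration 3: lvl < 2 fails for all current rows; recursion stops.
Total rows emitted: 3.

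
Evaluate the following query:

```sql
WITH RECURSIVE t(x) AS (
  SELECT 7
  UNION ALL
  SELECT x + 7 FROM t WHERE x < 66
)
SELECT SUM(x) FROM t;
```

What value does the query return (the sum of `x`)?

385

Base: x=7.
Iteration 1: 7 < 66 holds -> x = 7 + 7 = 14.
Iteration 2: 14 < 66 holds -> x = 14 + 7 = 21.
Iteration 3: 21 < 66 holds -> x = 21 + 7 = 28.
Iteration 4: 28 < 66 holds -> x = 28 + 7 = 35.
Iteration 5: 35 < 66 holds -> x = 35 + 7 = 42.
Iteration 6: 42 < 66 holds -> x = 42 + 7 = 49.
Iteration 7: 49 < 66 holds -> x = 49 + 7 = 56.
Iteration 8: 56 < 66 holds -> x = 56 + 7 = 63.
Iteration 9: 63 < 66 holds -> x = 63 + 7 = 70.
Iteration 10: 70 < 66 fails; recursion stops.
SUM(x) = 7 + 14 + 21 + 28 + 35 + 42 + 49 + 56 + 63 + 70 = 385.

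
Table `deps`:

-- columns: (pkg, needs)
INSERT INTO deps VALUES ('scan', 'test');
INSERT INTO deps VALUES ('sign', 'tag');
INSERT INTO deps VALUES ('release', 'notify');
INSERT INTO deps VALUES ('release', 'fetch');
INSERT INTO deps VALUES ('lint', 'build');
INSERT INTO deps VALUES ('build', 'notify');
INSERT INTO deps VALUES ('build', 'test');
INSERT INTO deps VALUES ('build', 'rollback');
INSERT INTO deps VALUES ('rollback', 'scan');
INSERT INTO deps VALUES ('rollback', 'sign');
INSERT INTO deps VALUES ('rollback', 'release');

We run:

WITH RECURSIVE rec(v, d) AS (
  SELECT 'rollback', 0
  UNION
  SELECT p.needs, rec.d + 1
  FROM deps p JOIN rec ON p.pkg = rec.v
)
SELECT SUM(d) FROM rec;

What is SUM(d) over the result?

11

Base: (rollback, d=0).
Iteration 1: edges from {rollback} -> (release, d=1), (scan, d=1), (sign, d=1).
Iteration 2: edges from {release,scan,sign} -> (fetch, d=2), (notify, d=2), (tag, d=2), (test, d=2).
Iteration 3: no outgoing edges from {fetch,notify,tag,test}; recursion stops.
SUM(d) = 0 + 1 + 1 + 1 + 2 + 2 + 2 + 2 = 11.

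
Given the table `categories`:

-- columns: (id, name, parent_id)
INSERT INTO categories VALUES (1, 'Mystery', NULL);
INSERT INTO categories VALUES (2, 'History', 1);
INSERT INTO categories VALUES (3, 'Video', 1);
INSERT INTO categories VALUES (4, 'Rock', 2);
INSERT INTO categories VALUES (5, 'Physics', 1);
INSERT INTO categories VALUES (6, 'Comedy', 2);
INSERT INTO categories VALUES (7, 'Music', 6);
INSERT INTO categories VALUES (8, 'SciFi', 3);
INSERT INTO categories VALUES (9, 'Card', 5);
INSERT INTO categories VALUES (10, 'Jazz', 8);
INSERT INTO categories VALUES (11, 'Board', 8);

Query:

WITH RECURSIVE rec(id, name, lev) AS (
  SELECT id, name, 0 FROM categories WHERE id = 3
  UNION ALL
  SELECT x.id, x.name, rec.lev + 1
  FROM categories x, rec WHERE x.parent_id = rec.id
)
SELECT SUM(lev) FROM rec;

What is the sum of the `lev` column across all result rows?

Base: id=3 (Video) at lev 0.
Iteration 1: rows with parent_id in {3} -> SciFi (id 8, lev 1).
Iteration 2: rows with parent_id in {8} -> Jazz (id 10, lev 2), Board (id 11, lev 2).
Iteration 3: no rows with parent_id in {10,11}; recursion stops.
SUM(lev) = 0 + 1 + 2 + 2 = 5.

5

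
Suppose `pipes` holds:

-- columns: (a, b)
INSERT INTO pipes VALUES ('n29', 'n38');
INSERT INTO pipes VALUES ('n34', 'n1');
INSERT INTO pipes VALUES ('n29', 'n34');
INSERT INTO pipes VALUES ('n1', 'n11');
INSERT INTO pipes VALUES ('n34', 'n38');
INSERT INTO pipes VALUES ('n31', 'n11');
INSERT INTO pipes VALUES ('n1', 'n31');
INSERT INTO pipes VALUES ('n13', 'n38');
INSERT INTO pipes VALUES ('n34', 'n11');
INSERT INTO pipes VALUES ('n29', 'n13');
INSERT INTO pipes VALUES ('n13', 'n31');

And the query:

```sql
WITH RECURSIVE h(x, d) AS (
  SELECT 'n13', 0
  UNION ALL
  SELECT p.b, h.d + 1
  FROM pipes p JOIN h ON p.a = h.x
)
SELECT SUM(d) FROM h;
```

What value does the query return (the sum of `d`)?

Base: (n13, d=0).
Iteration 1: edges from {n13} -> (n31, d=1), (n38, d=1).
Iteration 2: edges from {n31,n38} -> (n11, d=2).
Iteration 3: no outgoing edges from {n11}; recursion stops.
SUM(d) = 0 + 1 + 1 + 2 = 4.

4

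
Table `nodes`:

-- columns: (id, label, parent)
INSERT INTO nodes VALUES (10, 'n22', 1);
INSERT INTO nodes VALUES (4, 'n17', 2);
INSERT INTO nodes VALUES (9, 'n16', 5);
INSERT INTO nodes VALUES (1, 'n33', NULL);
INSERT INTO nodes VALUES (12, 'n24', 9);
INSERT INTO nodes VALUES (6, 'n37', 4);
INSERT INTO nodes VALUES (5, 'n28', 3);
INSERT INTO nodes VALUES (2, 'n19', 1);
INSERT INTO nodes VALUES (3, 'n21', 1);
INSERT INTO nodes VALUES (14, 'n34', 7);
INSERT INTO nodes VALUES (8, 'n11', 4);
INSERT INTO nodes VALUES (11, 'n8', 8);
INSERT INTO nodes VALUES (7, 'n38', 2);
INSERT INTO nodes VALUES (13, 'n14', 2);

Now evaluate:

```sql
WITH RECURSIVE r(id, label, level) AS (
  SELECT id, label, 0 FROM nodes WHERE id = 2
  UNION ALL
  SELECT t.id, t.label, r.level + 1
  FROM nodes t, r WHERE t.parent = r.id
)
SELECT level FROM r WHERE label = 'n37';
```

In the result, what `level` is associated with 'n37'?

Base: id=2 (n19) at level 0.
Iteration 1: rows with parent in {2} -> n17 (id 4, level 1), n38 (id 7, level 1), n14 (id 13, level 1).
Iteration 2: rows with parent in {4,7,13} -> n37 (id 6, level 2), n11 (id 8, level 2), n34 (id 14, level 2).
Iteration 3: rows with parent in {6,8,14} -> n8 (id 11, level 3).
Iteration 4: no rows with parent in {11}; recursion stops.

2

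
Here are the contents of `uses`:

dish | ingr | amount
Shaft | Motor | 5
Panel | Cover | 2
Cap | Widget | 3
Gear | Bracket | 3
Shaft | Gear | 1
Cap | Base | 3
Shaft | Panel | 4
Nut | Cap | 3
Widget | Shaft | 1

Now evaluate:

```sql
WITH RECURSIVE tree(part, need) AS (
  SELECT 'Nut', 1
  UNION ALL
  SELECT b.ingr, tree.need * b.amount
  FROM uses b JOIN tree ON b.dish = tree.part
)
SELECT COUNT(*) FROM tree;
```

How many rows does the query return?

10

Base: (Nut, need=1).
Iteration 1: components of {Nut} -> Cap = 1*3 = 3.
Iteration 2: components of {Cap} -> Base = 3*3 = 9, Widget = 3*3 = 9.
Iteration 3: components of {Base,Widget} -> Shaft = 9*1 = 9.
Iteration 4: components of {Shaft} -> Gear = 9*1 = 9, Motor = 9*5 = 45, Panel = 9*4 = 36.
Iteration 5: components of {Gear,Motor,Panel} -> Bracket = 9*3 = 27, Cover = 36*2 = 72.
Iteration 6: no further components; recursion stops.
Total rows emitted: 10.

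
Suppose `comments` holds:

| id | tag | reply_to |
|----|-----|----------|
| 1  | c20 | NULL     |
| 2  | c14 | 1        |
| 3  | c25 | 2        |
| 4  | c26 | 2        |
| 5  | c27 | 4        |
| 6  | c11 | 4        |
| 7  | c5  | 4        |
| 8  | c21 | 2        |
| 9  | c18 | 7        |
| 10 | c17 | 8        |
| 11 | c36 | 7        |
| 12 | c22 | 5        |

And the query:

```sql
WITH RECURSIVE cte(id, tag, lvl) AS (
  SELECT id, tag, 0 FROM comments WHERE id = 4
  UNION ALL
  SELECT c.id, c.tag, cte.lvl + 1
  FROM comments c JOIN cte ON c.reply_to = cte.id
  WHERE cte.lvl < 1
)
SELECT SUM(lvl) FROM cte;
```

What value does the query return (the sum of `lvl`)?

Base: id=4 (c26) at lvl 0.
Iteration 1: rows with reply_to in {4} -> c27 (id 5, lvl 1), c11 (id 6, lvl 1), c5 (id 7, lvl 1).
Iteration 2: lvl < 1 fails for all current rows; recursion stops.
SUM(lvl) = 0 + 1 + 1 + 1 = 3.

3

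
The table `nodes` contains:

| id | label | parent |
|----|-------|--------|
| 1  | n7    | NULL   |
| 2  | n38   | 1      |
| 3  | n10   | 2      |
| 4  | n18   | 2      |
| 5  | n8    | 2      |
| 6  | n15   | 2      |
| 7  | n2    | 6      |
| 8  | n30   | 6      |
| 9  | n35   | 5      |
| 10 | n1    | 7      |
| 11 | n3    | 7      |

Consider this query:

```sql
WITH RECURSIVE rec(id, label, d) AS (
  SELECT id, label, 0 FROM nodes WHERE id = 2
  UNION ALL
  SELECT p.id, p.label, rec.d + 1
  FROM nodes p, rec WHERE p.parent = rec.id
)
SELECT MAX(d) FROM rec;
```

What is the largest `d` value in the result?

Base: id=2 (n38) at d 0.
Iteration 1: rows with parent in {2} -> n10 (id 3, d 1), n18 (id 4, d 1), n8 (id 5, d 1), n15 (id 6, d 1).
Iteration 2: rows with parent in {3,4,5,6} -> n2 (id 7, d 2), n30 (id 8, d 2), n35 (id 9, d 2).
Iteration 3: rows with parent in {7,8,9} -> n1 (id 10, d 3), n3 (id 11, d 3).
Iteration 4: no rows with parent in {10,11}; recursion stops.
d values: 0, 1, 1, 1, 1, 2, 2, 2, 3, 3; the maximum is 3.

3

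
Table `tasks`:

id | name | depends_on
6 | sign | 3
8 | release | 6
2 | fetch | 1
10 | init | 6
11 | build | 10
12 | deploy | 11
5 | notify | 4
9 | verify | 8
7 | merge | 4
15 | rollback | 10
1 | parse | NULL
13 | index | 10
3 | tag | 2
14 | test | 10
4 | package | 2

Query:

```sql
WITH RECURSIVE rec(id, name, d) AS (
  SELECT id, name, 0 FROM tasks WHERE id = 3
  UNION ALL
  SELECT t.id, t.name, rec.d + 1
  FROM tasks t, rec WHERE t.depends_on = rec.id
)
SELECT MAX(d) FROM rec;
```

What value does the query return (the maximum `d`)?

Base: id=3 (tag) at d 0.
Iteration 1: rows with depends_on in {3} -> sign (id 6, d 1).
Iteration 2: rows with depends_on in {6} -> release (id 8, d 2), init (id 10, d 2).
Iteration 3: rows with depends_on in {8,10} -> verify (id 9, d 3), build (id 11, d 3), index (id 13, d 3), test (id 14, d 3), rollback (id 15, d 3).
Iteration 4: rows with depends_on in {9,11,13,14,15} -> deploy (id 12, d 4).
Iteration 5: no rows with depends_on in {12}; recursion stops.
d values: 0, 1, 2, 2, 3, 3, 3, 3, 3, 4; the maximum is 4.

4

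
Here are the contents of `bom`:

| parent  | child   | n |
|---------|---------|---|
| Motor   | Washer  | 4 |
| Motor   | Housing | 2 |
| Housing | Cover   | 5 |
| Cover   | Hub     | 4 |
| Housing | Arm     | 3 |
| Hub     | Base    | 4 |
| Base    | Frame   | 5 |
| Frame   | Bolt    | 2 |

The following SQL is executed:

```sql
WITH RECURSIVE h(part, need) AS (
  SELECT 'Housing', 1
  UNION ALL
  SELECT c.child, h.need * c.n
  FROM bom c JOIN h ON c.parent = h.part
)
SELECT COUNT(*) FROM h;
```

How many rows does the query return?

Base: (Housing, need=1).
Iteration 1: components of {Housing} -> Arm = 1*3 = 3, Cover = 1*5 = 5.
Iteration 2: components of {Arm,Cover} -> Hub = 5*4 = 20.
Iteration 3: components of {Hub} -> Base = 20*4 = 80.
Iteration 4: components of {Base} -> Frame = 80*5 = 400.
Iteration 5: components of {Frame} -> Bolt = 400*2 = 800.
Iteration 6: no further components; recursion stops.
Total rows emitted: 7.

7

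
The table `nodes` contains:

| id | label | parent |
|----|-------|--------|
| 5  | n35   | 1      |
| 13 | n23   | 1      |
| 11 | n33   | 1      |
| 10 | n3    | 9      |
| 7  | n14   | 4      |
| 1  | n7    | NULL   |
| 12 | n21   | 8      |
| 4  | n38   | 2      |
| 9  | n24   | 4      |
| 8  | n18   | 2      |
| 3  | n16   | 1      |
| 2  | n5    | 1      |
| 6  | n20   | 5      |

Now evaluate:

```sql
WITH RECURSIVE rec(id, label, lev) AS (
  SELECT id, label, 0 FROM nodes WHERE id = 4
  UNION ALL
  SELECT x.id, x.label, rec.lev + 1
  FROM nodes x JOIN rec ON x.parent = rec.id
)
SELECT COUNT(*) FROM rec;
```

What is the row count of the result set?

Base: id=4 (n38) at lev 0.
Iteration 1: rows with parent in {4} -> n14 (id 7, lev 1), n24 (id 9, lev 1).
Iteration 2: rows with parent in {7,9} -> n3 (id 10, lev 2).
Iteration 3: no rows with parent in {10}; recursion stops.
Total rows emitted: 4.

4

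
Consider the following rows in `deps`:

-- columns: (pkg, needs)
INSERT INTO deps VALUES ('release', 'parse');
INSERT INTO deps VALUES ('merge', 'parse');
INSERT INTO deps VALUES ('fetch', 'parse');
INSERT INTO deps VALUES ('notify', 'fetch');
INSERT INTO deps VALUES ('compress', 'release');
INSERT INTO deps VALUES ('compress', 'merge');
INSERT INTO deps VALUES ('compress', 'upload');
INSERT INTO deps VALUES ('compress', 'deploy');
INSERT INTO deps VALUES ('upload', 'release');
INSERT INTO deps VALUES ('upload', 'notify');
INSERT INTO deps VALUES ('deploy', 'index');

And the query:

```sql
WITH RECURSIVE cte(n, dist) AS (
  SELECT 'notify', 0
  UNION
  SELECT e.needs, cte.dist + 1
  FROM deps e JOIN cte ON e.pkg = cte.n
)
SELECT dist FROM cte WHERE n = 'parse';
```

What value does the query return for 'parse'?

Base: (notify, dist=0).
Iteration 1: edges from {notify} -> (fetch, dist=1).
Iteration 2: edges from {fetch} -> (parse, dist=2).
Iteration 3: no outgoing edges from {parse}; recursion stops.

2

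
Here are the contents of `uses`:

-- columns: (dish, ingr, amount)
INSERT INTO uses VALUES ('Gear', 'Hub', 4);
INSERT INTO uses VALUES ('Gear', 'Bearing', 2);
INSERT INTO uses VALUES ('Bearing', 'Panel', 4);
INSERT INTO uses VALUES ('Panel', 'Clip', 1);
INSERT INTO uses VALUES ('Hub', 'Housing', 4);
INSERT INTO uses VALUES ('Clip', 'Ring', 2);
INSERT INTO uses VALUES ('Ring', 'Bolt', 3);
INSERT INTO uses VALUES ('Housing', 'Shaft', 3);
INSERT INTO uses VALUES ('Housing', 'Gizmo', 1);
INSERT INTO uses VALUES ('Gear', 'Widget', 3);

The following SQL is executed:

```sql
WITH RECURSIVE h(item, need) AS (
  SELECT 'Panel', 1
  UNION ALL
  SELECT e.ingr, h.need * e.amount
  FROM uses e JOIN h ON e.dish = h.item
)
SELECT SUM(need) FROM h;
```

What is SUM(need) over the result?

Base: (Panel, need=1).
Iteration 1: components of {Panel} -> Clip = 1*1 = 1.
Iteration 2: components of {Clip} -> Ring = 1*2 = 2.
Iteration 3: components of {Ring} -> Bolt = 2*3 = 6.
Iteration 4: no further components; recursion stops.
SUM(need) = 1 + 1 + 2 + 6 = 10.

10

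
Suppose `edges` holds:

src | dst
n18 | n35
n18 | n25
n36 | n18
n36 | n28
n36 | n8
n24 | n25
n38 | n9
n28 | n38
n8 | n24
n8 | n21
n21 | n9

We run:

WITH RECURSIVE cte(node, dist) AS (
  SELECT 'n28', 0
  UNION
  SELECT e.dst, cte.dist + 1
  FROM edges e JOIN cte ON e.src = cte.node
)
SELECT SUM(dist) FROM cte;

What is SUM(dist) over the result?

3

Base: (n28, dist=0).
Iteration 1: edges from {n28} -> (n38, dist=1).
Iteration 2: edges from {n38} -> (n9, dist=2).
Iteration 3: no outgoing edges from {n9}; recursion stops.
SUM(dist) = 0 + 1 + 2 = 3.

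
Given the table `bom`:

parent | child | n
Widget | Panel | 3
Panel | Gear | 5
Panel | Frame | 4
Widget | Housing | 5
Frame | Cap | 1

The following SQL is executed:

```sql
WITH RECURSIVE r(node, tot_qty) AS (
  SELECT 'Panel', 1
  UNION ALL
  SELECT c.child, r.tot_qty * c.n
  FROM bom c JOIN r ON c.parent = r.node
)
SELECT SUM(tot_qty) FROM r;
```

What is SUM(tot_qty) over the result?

Base: (Panel, tot_qty=1).
Iteration 1: components of {Panel} -> Frame = 1*4 = 4, Gear = 1*5 = 5.
Iteration 2: components of {Frame,Gear} -> Cap = 4*1 = 4.
Iteration 3: no further components; recursion stops.
SUM(tot_qty) = 1 + 5 + 4 + 4 = 14.

14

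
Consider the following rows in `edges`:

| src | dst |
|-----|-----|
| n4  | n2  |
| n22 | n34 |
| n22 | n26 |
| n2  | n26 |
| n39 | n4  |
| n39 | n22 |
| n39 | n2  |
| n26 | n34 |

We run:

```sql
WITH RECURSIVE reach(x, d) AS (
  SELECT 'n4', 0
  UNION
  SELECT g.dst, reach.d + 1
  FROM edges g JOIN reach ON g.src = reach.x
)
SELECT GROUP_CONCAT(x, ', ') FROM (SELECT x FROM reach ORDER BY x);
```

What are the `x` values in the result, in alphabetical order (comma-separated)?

Base: (n4, d=0).
Iteration 1: edges from {n4} -> (n2, d=1).
Iteration 2: edges from {n2} -> (n26, d=2).
Iteration 3: edges from {n26} -> (n34, d=3).
Iteration 4: no outgoing edges from {n34}; recursion stops.

n2, n26, n34, n4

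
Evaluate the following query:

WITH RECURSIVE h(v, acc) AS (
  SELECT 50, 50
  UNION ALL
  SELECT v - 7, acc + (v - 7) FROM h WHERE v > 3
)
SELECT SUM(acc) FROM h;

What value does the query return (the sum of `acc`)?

Base: v=50, acc=50.
Iteration 1: 50 > 3 holds -> v = 50 - 7 = 43, acc = 50 + 43 = 93.
Iteration 2: 43 > 3 holds -> v = 43 - 7 = 36, acc = 93 + 36 = 129.
Iteration 3: 36 > 3 holds -> v = 36 - 7 = 29, acc = 129 + 29 = 158.
Iteration 4: 29 > 3 holds -> v = 29 - 7 = 22, acc = 158 + 22 = 180.
Iteration 5: 22 > 3 holds -> v = 22 - 7 = 15, acc = 180 + 15 = 195.
Iteration 6: 15 > 3 holds -> v = 15 - 7 = 8, acc = 195 + 8 = 203.
Iteration 7: 8 > 3 holds -> v = 8 - 7 = 1, acc = 203 + 1 = 204.
Iteration 8: 1 > 3 fails; recursion stops.
SUM(acc) = 50 + 93 + 129 + 158 + 180 + 195 + 203 + 204 = 1212.

1212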